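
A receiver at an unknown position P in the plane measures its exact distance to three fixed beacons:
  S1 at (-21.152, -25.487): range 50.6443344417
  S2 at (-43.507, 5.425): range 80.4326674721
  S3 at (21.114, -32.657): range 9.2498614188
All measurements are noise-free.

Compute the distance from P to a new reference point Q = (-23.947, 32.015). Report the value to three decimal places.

80.706

eq1: (x + 21.152)² + (y + 25.487)² = 50.6443344417²
eq2: (x + 43.507)² + (y − 5.425)² = 80.4326674721²
eq3: (x − 21.114)² + (y + 32.657)² = 9.2498614188²
eq2−eq3, eq2−eq1 (x²,y² cancel):
  129.242·x − 76.164·y = 5973.845031
  44.710·x − 61.824·y = 3079.269985
det = 129.242·-61.824 − -76.164·44.710 = -4584.964968
x = (5973.845031·-61.824 − -76.164·3079.269985) / -4584.964968 = 29.399892
y = (129.242·3079.269985 − 5973.845031·44.710) / -4584.964968 = -28.545562
|P − Q| = √((29.399892 − -23.947)² + (-28.545562 − 32.015)²) = 80.706087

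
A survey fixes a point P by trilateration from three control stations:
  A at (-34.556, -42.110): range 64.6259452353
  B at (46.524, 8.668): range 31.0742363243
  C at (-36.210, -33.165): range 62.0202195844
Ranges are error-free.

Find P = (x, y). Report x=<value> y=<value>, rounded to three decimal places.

eq1: (x + 34.556)² + (y + 42.110)² = 64.6259452353²
eq2: (x − 46.524)² + (y − 8.668)² = 31.0742363243²
eq3: (x + 36.210)² + (y + 33.165)² = 62.0202195844²
eq3−eq1, eq3−eq2 (x²,y² cancel):
  3.308·x − 17.890·y = 226.282751
  165.468·x + 83.666·y = 2709.434949
det = 3.308·83.666 − -17.890·165.468 = 3236.989648
x = (226.282751·83.666 − -17.890·2709.434949) / 3236.989648 = 20.823040
y = (3.308·2709.434949 − 226.282751·165.468) / 3236.989648 = -8.798219

x=20.823 y=-8.798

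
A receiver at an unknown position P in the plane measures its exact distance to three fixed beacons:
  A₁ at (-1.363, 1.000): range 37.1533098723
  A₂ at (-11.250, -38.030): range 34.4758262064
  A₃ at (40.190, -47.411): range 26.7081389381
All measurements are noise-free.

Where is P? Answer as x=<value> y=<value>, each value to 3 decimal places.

eq1: (x + 1.363)² + (y − 1.000)² = 37.1533098723²
eq2: (x + 11.250)² + (y + 38.030)² = 34.4758262064²
eq3: (x − 40.190)² + (y + 47.411)² = 26.7081389381²
eq2−eq1, eq2−eq3 (x²,y² cancel):
  19.774·x + 78.060·y = -1761.771473
  102.880·x − 18.762·y = 2765.453528
det = 19.774·-18.762 − 78.060·102.880 = -8401.812588
x = (-1761.771473·-18.762 − 78.060·2765.453528) / -8401.812588 = 21.759227
y = (19.774·2765.453528 − -1761.771473·102.880) / -8401.812588 = -28.081456

x=21.759 y=-28.081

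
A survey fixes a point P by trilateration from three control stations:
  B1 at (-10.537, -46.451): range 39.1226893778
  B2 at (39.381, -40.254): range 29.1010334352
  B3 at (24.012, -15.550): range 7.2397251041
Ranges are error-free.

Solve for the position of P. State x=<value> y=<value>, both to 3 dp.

eq1: (x + 10.537)² + (y + 46.451)² = 39.1226893778²
eq2: (x − 39.381)² + (y + 40.254)² = 29.1010334352²
eq3: (x − 24.012)² + (y + 15.550)² = 7.2397251041²
eq2−eq3, eq2−eq1 (x²,y² cancel):
  -30.738·x + 49.408·y = -1558.412506
  -99.836·x − 12.394·y = -1586.238584
det = -30.738·-12.394 − 49.408·-99.836 = 5313.663860
x = (-1558.412506·-12.394 − 49.408·-1586.238584) / 5313.663860 = 18.384272
y = (-30.738·-1586.238584 − -1558.412506·-99.836) / 5313.663860 = -20.104371

x=18.384 y=-20.104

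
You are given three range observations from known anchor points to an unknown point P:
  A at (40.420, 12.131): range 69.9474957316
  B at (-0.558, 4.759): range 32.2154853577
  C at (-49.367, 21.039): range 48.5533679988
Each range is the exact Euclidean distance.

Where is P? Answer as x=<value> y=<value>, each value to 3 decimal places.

x=-22.138 y=-19.161

eq1: (x − 40.420)² + (y − 12.131)² = 69.9474957316²
eq2: (x + 0.558)² + (y − 4.759)² = 32.2154853577²
eq3: (x + 49.367)² + (y − 21.039)² = 48.5533679988²
eq1−eq2, eq1−eq3 (x²,y² cancel):
  -81.956·x − 14.744·y = 2096.836546
  -179.574·x + 17.816·y = 3634.025264
det = -81.956·17.816 − -14.744·-179.574 = -4107.767152
x = (2096.836546·17.816 − -14.744·3634.025264) / -4107.767152 = -22.137893
y = (-81.956·3634.025264 − 2096.836546·-179.574) / -4107.767152 = -19.160568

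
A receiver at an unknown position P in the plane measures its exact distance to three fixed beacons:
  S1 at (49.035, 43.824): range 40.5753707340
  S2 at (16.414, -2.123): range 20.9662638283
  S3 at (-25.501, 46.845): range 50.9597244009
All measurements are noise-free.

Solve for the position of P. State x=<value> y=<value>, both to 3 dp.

eq1: (x − 49.035)² + (y − 43.824)² = 40.5753707340²
eq2: (x − 16.414)² + (y + 2.123)² = 20.9662638283²
eq3: (x + 25.501)² + (y − 46.845)² = 50.9597244009²
eq1−eq2, eq1−eq3 (x²,y² cancel):
  -65.242·x − 91.894·y = -2844.271185
  -149.072·x + 6.042·y = -2430.751976
det = -65.242·6.042 − -91.894·-149.072 = -14093.014532
x = (-2844.271185·6.042 − -91.894·-2430.751976) / -14093.014532 = 17.069209
y = (-65.242·-2430.751976 − -2844.271185·-149.072) / -14093.014532 = 18.833023

x=17.069 y=18.833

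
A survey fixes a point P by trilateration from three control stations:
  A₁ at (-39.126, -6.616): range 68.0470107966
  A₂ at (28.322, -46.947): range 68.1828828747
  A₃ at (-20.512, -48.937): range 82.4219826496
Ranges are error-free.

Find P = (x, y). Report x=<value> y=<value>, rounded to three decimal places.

eq1: (x + 39.126)² + (y + 6.616)² = 68.0470107966²
eq2: (x − 28.322)² + (y + 46.947)² = 68.1828828747²
eq3: (x + 20.512)² + (y + 48.937)² = 82.4219826496²
eq3−eq2, eq3−eq1 (x²,y² cancel):
  97.668·x + 3.980·y = 2335.062087
  -37.228·x + 84.642·y = 922.030765
det = 97.668·84.642 − 3.980·-37.228 = 8414.982296
x = (2335.062087·84.642 − 3.980·922.030765) / 8414.982296 = 23.051105
y = (97.668·922.030765 − 2335.062087·-37.228) / 8414.982296 = 21.031844

x=23.051 y=21.032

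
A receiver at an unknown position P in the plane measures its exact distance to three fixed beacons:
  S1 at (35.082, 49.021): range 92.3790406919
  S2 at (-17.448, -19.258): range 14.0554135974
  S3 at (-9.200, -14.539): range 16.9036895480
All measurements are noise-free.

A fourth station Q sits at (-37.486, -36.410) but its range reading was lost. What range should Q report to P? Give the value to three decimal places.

eq1: (x − 35.082)² + (y − 49.021)² = 92.3790406919²
eq2: (x + 17.448)² + (y + 19.258)² = 14.0554135974²
eq3: (x + 9.200)² + (y + 14.539)² = 16.9036895480²
eq3−eq2, eq3−eq1 (x²,y² cancel):
  -16.496·x − 9.438·y = 467.460816
  88.564·x + 127.120·y = -4910.369795
det = -16.496·127.120 − -9.438·88.564 = -1261.104488
x = (467.460816·127.120 − -9.438·-4910.369795) / -1261.104488 = -10.371503
y = (-16.496·-4910.369795 − 467.460816·88.564) / -1261.104488 = -31.402045
|P − Q| = √((-10.371503 − -37.486)² + (-31.402045 − -36.410)²) = 27.573095

27.573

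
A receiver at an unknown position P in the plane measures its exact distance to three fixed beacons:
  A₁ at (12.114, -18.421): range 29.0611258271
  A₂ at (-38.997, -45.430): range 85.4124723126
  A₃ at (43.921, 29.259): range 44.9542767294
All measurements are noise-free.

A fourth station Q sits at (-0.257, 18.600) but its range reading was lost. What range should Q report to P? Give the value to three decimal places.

53.620

eq1: (x − 12.114)² + (y + 18.421)² = 29.0611258271²
eq2: (x + 38.997)² + (y + 45.430)² = 85.4124723126²
eq3: (x − 43.921)² + (y − 29.259)² = 44.9542767294²
eq3−eq1, eq3−eq2 (x²,y² cancel):
  -63.614·x − 95.360·y = -1122.723123
  -165.836·x − 149.378·y = -4474.895843
det = -63.614·-149.378 − -95.360·-165.836 = -6311.588868
x = (-1122.723123·-149.378 − -95.360·-4474.895843) / -6311.588868 = 41.038150
y = (-63.614·-4474.895843 − -1122.723123·-165.836) / -6311.588868 = -15.602745
|P − Q| = √((41.038150 − -0.257)² + (-15.602745 − 18.600)²) = 53.620120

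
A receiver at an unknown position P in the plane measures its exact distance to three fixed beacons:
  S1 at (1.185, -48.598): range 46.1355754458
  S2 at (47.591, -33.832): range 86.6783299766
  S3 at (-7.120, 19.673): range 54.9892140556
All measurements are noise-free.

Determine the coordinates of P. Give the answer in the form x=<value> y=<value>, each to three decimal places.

eq1: (x − 1.185)² + (y + 48.598)² = 46.1355754458²
eq2: (x − 47.591)² + (y + 33.832)² = 86.6783299766²
eq3: (x + 7.120)² + (y − 19.673)² = 54.9892140556²
eq1−eq2, eq1−eq3 (x²,y² cancel):
  92.812·x + 29.532·y = -4338.303890
  -16.610·x + 136.542·y = -2820.770841
det = 92.812·136.542 − 29.532·-16.610 = 13163.262624
x = (-4338.303890·136.542 − 29.532·-2820.770841) / 13163.262624 = -38.672607
y = (92.812·-2820.770841 − -4338.303890·-16.610) / 13163.262624 = -25.363059

x=-38.673 y=-25.363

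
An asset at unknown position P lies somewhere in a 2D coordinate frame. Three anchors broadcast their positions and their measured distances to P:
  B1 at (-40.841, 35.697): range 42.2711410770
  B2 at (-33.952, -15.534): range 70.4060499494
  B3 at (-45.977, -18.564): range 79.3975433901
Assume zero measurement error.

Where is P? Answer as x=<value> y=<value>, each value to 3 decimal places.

x=0.138 y=46.069

eq1: (x + 40.841)² + (y − 35.697)² = 42.2711410770²
eq2: (x + 33.952)² + (y + 15.534)² = 70.4060499494²
eq3: (x + 45.977)² + (y + 18.564)² = 79.3975433901²
eq2−eq1, eq2−eq3 (x²,y² cancel):
  -13.778·x + 102.462·y = 4718.382132
  -24.050·x − 6.060·y = -282.494862
det = -13.778·-6.060 − 102.462·-24.050 = 2547.705780
x = (4718.382132·-6.060 − 102.462·-282.494862) / 2547.705780 = 0.138004
y = (-13.778·-282.494862 − 4718.382132·-24.050) / 2547.705780 = 46.068626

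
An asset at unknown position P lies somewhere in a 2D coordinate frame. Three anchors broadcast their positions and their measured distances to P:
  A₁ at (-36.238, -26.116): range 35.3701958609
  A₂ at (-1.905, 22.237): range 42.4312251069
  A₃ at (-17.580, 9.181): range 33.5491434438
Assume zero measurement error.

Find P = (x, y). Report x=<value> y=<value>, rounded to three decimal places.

x=-1.368 y=-20.191

eq1: (x + 36.238)² + (y + 26.116)² = 35.3701958609²
eq2: (x + 1.905)² + (y − 22.237)² = 42.4312251069²
eq3: (x + 17.580)² + (y − 9.181)² = 33.5491434438²
eq1−eq2, eq1−eq3 (x²,y² cancel):
  68.666·x + 96.706·y = -2046.483015
  37.316·x + 70.594·y = -1476.385210
det = 68.666·70.594 − 96.706·37.316 = 1238.726508
x = (-2046.483015·70.594 − 96.706·-1476.385210) / 1238.726508 = -1.367625
y = (68.666·-1476.385210 − -2046.483015·37.316) / 1238.726508 = -20.190822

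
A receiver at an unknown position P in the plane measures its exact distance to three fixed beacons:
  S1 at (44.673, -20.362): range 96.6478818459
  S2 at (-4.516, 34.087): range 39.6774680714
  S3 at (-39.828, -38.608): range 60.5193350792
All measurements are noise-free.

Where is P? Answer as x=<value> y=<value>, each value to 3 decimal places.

x=-42.263 y=21.862

eq1: (x − 44.673)² + (y + 20.362)² = 96.6478818459²
eq2: (x + 4.516)² + (y − 34.087)² = 39.6774680714²
eq3: (x + 39.828)² + (y + 38.608)² = 60.5193350792²
eq3−eq1, eq3−eq2 (x²,y² cancel):
  169.002·x + 36.492·y = -6344.782422
  70.624·x + 145.390·y = 193.759023
det = 169.002·145.390 − 36.492·70.624 = 21993.989772
x = (-6344.782422·145.390 − 36.492·193.759023) / 21993.989772 = -42.263299
y = (169.002·193.759023 − -6344.782422·70.624) / 21993.989772 = 21.862317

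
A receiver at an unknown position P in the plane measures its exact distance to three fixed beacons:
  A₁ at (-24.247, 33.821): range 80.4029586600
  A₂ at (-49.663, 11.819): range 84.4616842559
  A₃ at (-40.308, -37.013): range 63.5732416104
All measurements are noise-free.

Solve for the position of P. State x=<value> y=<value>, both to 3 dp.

eq1: (x + 24.247)² + (y − 33.821)² = 80.4029586600²
eq2: (x + 49.663)² + (y − 11.819)² = 84.4616842559²
eq3: (x + 40.308)² + (y + 37.013)² = 63.5732416104²
eq3−eq1, eq3−eq2 (x²,y² cancel):
  32.122·x + 141.668·y = -3685.998695
  -18.710·x + 97.664·y = -3480.813761
det = 32.122·97.664 − 141.668·-18.710 = 5787.771288
x = (-3685.998695·97.664 − 141.668·-3480.813761) / 5787.771288 = 23.002040
y = (32.122·-3480.813761 − -3685.998695·-18.710) / 5787.771288 = -31.234084

x=23.002 y=-31.234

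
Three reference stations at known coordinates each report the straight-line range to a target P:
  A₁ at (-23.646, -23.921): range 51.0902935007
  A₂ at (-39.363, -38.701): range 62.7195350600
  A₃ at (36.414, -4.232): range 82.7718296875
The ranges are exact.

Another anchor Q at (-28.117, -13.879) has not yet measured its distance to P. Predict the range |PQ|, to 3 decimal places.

eq1: (x + 23.646)² + (y + 23.921)² = 51.0902935007²
eq2: (x + 39.363)² + (y + 38.701)² = 62.7195350600²
eq3: (x − 36.414)² + (y + 4.232)² = 82.7718296875²
eq1−eq3, eq1−eq2 (x²,y² cancel):
  120.120·x + 39.378·y = -4028.416037
  -31.434·x − 29.560·y = 592.343625
det = 120.120·-29.560 − 39.378·-31.434 = -2312.939148
x = (-4028.416037·-29.560 − 39.378·592.343625) / -2312.939148 = -41.399563
y = (120.120·592.343625 − -4028.416037·-31.434) / -2312.939148 = 23.985462
|P − Q| = √((-41.399563 − -28.117)² + (23.985462 − -13.879)²) = 40.126599

40.127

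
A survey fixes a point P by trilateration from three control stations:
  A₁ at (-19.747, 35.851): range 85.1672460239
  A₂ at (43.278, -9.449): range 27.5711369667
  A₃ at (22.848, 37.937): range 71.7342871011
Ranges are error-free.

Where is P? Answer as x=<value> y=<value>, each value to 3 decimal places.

eq1: (x + 19.747)² + (y − 35.851)² = 85.1672460239²
eq2: (x − 43.278)² + (y + 9.449)² = 27.5711369667²
eq3: (x − 22.848)² + (y − 37.937)² = 71.7342871011²
eq1−eq2, eq1−eq3 (x²,y² cancel):
  126.050·x − 90.600·y = 6780.322877
  85.190·x + 4.172·y = 2393.660712
det = 126.050·4.172 − -90.600·85.190 = 8244.094600
x = (6780.322877·4.172 − -90.600·2393.660712) / 8244.094600 = 29.736821
y = (126.050·2393.660712 − 6780.322877·85.190) / 8244.094600 = -33.465746

x=29.737 y=-33.466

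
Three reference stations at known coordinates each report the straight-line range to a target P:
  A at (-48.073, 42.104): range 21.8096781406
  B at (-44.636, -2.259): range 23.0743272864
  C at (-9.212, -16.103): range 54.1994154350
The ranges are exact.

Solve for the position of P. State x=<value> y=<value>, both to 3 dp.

x=-49.338 y=20.331

eq1: (x + 48.073)² + (y − 42.104)² = 21.8096781406²
eq2: (x + 44.636)² + (y + 2.259)² = 23.0743272864²
eq3: (x + 9.212)² + (y + 16.103)² = 54.1994154350²
eq3−eq1, eq3−eq2 (x²,y² cancel):
  -77.722·x + 116.414·y = 6201.507165
  -70.848·x + 27.688·y = 4058.460078
det = -77.722·27.688 − 116.414·-70.848 = 6095.732336
x = (6201.507165·27.688 − 116.414·4058.460078) / 6095.732336 = -49.338492
y = (-77.722·4058.460078 − 6201.507165·-70.848) / 6095.732336 = 20.331067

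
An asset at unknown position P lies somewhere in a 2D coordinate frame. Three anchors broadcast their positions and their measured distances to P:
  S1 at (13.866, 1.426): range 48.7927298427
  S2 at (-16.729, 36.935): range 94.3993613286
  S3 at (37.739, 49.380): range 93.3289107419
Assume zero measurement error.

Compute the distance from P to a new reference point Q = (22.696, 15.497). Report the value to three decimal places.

60.042

eq1: (x − 13.866)² + (y − 1.426)² = 48.7927298427²
eq2: (x + 16.729)² + (y − 36.935)² = 94.3993613286²
eq3: (x − 37.739)² + (y − 49.380)² = 93.3289107419²
eq3−eq1, eq3−eq2 (x²,y² cancel):
  -47.746·x − 95.908·y = 2661.238006
  -108.936·x − 24.890·y = -2419.516694
det = -47.746·-24.890 − -95.908·-108.936 = -9259.435948
x = (2661.238006·-24.890 − -95.908·-2419.516694) / -9259.435948 = 32.214621
y = (-47.746·-2419.516694 − 2661.238006·-108.936) / -9259.435948 = -43.785266
|P − Q| = √((32.214621 − 22.696)² + (-43.785266 − 15.497)²) = 60.041579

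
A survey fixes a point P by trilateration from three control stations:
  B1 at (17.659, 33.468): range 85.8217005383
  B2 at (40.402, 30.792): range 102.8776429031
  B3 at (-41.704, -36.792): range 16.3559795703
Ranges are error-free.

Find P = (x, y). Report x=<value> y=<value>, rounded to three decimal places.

eq1: (x − 17.659)² + (y − 33.468)² = 85.8217005383²
eq2: (x − 40.402)² + (y − 30.792)² = 102.8776429031²
eq3: (x + 41.704)² + (y + 36.792)² = 16.3559795703²
eq2−eq1, eq2−eq3 (x²,y² cancel):
  -45.486·x + 5.352·y = 2069.923563
  -164.212·x − 135.168·y = 10828.697354
det = -45.486·-135.168 − 5.352·-164.212 = 7027.114272
x = (2069.923563·-135.168 − 5.352·10828.697354) / 7027.114272 = -48.062776
y = (-45.486·10828.697354 − 2069.923563·-164.212) / 7027.114272 = -21.722692

x=-48.063 y=-21.723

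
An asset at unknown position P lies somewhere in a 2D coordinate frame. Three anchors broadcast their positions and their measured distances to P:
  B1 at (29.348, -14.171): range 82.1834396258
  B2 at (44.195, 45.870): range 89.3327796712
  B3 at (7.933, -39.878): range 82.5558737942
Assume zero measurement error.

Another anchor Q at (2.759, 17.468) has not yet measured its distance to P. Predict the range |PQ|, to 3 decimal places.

46.165

eq1: (x − 29.348)² + (y + 14.171)² = 82.1834396258²
eq2: (x − 44.195)² + (y − 45.870)² = 89.3327796712²
eq3: (x − 7.933)² + (y + 39.878)² = 82.5558737942²
eq1−eq2, eq1−eq3 (x²,y² cancel):
  29.694·x + 120.082·y = 1768.904805
  -42.830·x − 51.414·y = 529.710479
det = 29.694·-51.414 − 120.082·-42.830 = 3616.424744
x = (1768.904805·-51.414 − 120.082·529.710479) / 3616.424744 = -42.737006
y = (29.694·529.710479 − 1768.904805·-42.830) / 3616.424744 = 25.298858
|P − Q| = √((-42.737006 − 2.759)² + (25.298858 − 17.468)²) = 46.165018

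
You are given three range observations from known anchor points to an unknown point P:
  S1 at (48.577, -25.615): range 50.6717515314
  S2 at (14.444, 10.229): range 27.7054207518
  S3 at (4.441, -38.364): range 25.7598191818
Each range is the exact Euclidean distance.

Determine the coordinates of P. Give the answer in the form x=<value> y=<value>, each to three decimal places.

x=-0.522 y=-13.087

eq1: (x − 48.577)² + (y + 25.615)² = 50.6717515314²
eq2: (x − 14.444)² + (y − 10.229)² = 27.7054207518²
eq3: (x − 4.441)² + (y + 38.364)² = 25.7598191818²
eq2−eq3, eq2−eq1 (x²,y² cancel):
  -20.006·x − 97.186·y = 1282.279455
  68.266·x − 71.688·y = 902.555513
det = -20.006·-71.688 − -97.186·68.266 = 8068.689604
x = (1282.279455·-71.688 − -97.186·902.555513) / 8068.689604 = -0.521558
y = (-20.006·902.555513 − 1282.279455·68.266) / 8068.689604 = -13.086712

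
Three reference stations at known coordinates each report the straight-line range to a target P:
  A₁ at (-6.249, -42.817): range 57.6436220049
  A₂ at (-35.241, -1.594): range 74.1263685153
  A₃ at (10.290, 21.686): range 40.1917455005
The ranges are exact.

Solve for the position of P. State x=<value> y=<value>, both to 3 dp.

x=38.707 y=-6.737

eq1: (x + 6.249)² + (y + 42.817)² = 57.6436220049²
eq2: (x + 35.241)² + (y + 1.594)² = 74.1263685153²
eq3: (x − 10.290)² + (y − 21.686)² = 40.1917455005²
eq2−eq3, eq2−eq1 (x²,y² cancel):
  91.062·x + 46.560·y = 3211.039882
  57.984·x − 82.446·y = 2799.807924
det = 91.062·-82.446 − 46.560·57.984 = -10207.432692
x = (3211.039882·-82.446 − 46.560·2799.807924) / -10207.432692 = 38.706741
y = (91.062·2799.807924 − 3211.039882·57.984) / -10207.432692 = -6.736970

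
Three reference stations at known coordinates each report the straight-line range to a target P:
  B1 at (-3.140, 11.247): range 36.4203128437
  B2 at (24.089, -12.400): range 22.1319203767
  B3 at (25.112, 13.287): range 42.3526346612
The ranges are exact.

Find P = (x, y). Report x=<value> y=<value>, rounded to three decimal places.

x=5.347 y=-24.171

eq1: (x + 3.140)² + (y − 11.247)² = 36.4203128437²
eq2: (x − 24.089)² + (y + 12.400)² = 22.1319203767²
eq3: (x − 25.112)² + (y − 13.287)² = 42.3526346612²
eq1−eq2, eq1−eq3 (x²,y² cancel):
  54.458·x − 47.294·y = 1434.302600
  56.504·x + 4.080·y = 203.495829
det = 54.458·4.080 − -47.294·56.504 = 2894.488816
x = (1434.302600·4.080 − -47.294·203.495829) / 2894.488816 = 5.346742
y = (54.458·203.495829 − 1434.302600·56.504) / 2894.488816 = -24.170713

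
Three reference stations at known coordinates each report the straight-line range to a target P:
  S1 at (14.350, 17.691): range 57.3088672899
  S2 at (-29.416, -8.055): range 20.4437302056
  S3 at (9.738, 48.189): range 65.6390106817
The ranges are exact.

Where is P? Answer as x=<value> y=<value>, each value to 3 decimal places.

x=-42.126 y=7.957

eq1: (x − 14.350)² + (y − 17.691)² = 57.3088672899²
eq2: (x + 29.416)² + (y + 8.055)² = 20.4437302056²
eq3: (x − 9.738)² + (y − 48.189)² = 65.6390106817²
eq1−eq3, eq1−eq2 (x²,y² cancel):
  -9.224·x + 60.996·y = 873.940931
  -87.532·x − 51.492·y = 3277.650265
det = -9.224·-51.492 − 60.996·-87.532 = 5814.064080
x = (873.940931·-51.492 − 60.996·3277.650265) / 5814.064080 = -42.126216
y = (-9.224·3277.650265 − 873.940931·-87.532) / 5814.064080 = 7.957386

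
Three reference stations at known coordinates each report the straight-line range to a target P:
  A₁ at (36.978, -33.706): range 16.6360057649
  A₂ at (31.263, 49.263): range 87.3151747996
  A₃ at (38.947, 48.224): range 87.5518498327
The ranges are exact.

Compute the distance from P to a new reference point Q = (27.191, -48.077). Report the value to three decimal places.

eq1: (x − 36.978)² + (y + 33.706)² = 16.6360057649²
eq2: (x − 31.263)² + (y − 49.263)² = 87.3151747996²
eq3: (x − 38.947)² + (y − 48.224)² = 87.5518498327²
eq2−eq3, eq2−eq1 (x²,y² cancel):
  15.368·x − 2.078·y = 396.817988
  11.430·x − 165.938·y = 6446.431644
det = 15.368·-165.938 − -2.078·11.430 = -2526.383644
x = (396.817988·-165.938 − -2.078·6446.431644) / -2526.383644 = 20.761494
y = (15.368·6446.431644 − 396.817988·11.430) / -2526.383644 = -37.418360
|P − Q| = √((20.761494 − 27.191)² + (-37.418360 − -48.077)²) = 12.447697

12.448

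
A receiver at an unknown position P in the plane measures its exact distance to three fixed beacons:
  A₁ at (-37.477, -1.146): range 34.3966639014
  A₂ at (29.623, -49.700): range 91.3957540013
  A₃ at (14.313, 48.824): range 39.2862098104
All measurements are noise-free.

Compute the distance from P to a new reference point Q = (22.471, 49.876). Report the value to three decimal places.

46.868

eq1: (x + 37.477)² + (y + 1.146)² = 34.3966639014²
eq2: (x − 29.623)² + (y + 49.700)² = 91.3957540013²
eq3: (x − 14.313)² + (y − 48.824)² = 39.2862098104²
eq2−eq3, eq2−eq1 (x²,y² cancel):
  -30.620·x + 197.048·y = 6050.810384
  -134.200·x + 97.108·y = 5228.280078
det = -30.620·97.108 − 197.048·-134.200 = 23470.394640
x = (6050.810384·97.108 − 197.048·5228.280078) / 23470.394640 = -18.859506
y = (-30.620·5228.280078 − 6050.810384·-134.200) / 23470.394640 = 27.776645
|P − Q| = √((-18.859506 − 22.471)² + (27.776645 − 49.876)²) = 46.867816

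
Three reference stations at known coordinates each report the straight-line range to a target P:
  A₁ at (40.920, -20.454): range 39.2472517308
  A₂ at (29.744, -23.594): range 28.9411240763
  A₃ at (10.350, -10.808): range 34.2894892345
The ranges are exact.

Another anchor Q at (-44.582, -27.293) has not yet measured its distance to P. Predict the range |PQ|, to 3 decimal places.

57.768

eq1: (x − 40.920)² + (y + 20.454)² = 39.2472517308²
eq2: (x − 29.744)² + (y + 23.594)² = 28.9411240763²
eq3: (x − 10.350)² + (y + 10.808)² = 34.2894892345²
eq1−eq3, eq1−eq2 (x²,y² cancel):
  -61.140·x + 19.292·y = -1504.299456
  -22.352·x − 6.280·y = 51.327962
det = -61.140·-6.280 − 19.292·-22.352 = 815.173984
x = (-1504.299456·-6.280 − 19.292·51.327962) / 815.173984 = 10.374204
y = (-61.140·51.327962 − -1504.299456·-22.352) / 815.173984 = -45.097481
|P − Q| = √((10.374204 − -44.582)² + (-45.097481 − -27.293)²) = 57.768364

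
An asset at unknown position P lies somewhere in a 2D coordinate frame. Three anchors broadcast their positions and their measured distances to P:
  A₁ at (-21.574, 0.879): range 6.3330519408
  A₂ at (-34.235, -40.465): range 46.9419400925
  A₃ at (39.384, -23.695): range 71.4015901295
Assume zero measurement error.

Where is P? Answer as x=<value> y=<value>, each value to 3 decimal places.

x=-25.689 y=5.693

eq1: (x + 21.574)² + (y − 0.879)² = 6.3330519408²
eq2: (x + 34.235)² + (y + 40.465)² = 46.9419400925²
eq3: (x − 39.384)² + (y + 23.695)² = 71.4015901295²
eq3−eq2, eq3−eq1 (x²,y² cancel):
  -147.238·x − 33.540·y = 3591.540302
  -121.916·x + 49.148·y = 3411.737162
det = -147.238·49.148 − -33.540·-121.916 = -11325.515864
x = (3591.540302·49.148 − -33.540·3411.737162) / -11325.515864 = -25.689487
y = (-147.238·3411.737162 − 3591.540302·-121.916) / -11325.515864 = 5.692556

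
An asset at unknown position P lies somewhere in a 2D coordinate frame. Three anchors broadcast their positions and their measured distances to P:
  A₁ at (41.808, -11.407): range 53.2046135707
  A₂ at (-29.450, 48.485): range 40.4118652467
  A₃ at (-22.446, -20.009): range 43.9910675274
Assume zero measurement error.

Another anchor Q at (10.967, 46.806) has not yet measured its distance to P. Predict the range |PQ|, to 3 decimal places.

eq1: (x − 41.808)² + (y + 11.407)² = 53.2046135707²
eq2: (x + 29.450)² + (y − 48.485)² = 40.4118652467²
eq3: (x + 22.446)² + (y + 20.009)² = 43.9910675274²
eq2−eq3, eq2−eq1 (x²,y² cancel):
  14.008·x − 136.988·y = -2616.009897
  142.516·x − 119.784·y = -2537.681264
det = 14.008·-119.784 − -136.988·142.516 = 17845.047536
x = (-2616.009897·-119.784 − -136.988·-2537.681264) / 17845.047536 = -1.920743
y = (14.008·-2537.681264 − -2616.009897·142.516) / 17845.047536 = 18.900226
|P − Q| = √((-1.920743 − 10.967)² + (18.900226 − 46.806)²) = 30.738025

30.738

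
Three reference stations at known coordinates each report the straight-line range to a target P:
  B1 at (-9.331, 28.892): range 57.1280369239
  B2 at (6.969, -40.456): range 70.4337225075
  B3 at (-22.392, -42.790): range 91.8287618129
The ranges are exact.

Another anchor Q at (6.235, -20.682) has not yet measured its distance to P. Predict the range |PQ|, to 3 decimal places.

eq1: (x + 9.331)² + (y − 28.892)² = 57.1280369239²
eq2: (x − 6.969)² + (y + 40.456)² = 70.4337225075²
eq3: (x + 22.392)² + (y + 42.790)² = 91.8287618129²
eq3−eq2, eq3−eq1 (x²,y² cancel):
  58.722·x + 4.668·y = 2824.481363
  26.122·x + 143.364·y = 3758.338354
det = 58.722·143.364 − 4.668·26.122 = 8296.683312
x = (2824.481363·143.364 − 4.668·3758.338354) / 8296.683312 = 46.691552
y = (58.722·3758.338354 − 2824.481363·26.122) / 8296.683312 = 17.707804
|P − Q| = √((46.691552 − 6.235)² + (17.707804 − -20.682)²) = 55.771943

55.772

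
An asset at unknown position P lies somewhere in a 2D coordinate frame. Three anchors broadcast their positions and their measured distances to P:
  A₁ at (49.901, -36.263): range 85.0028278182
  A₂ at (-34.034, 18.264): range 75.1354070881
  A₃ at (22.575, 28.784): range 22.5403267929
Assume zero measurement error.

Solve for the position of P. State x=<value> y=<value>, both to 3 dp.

x=35.198 y=47.459

eq1: (x − 49.901)² + (y + 36.263)² = 85.0028278182²
eq2: (x + 34.034)² + (y − 18.264)² = 75.1354070881²
eq3: (x − 22.575)² + (y − 28.784)² = 22.5403267929²
eq3−eq1, eq3−eq2 (x²,y² cancel):
  54.652·x − 130.094·y = -4250.448716
  -113.218·x − 21.040·y = -4983.525495
det = 54.652·-21.040 − -130.094·-113.218 = -15878.860572
x = (-4250.448716·-21.040 − -130.094·-4983.525495) / -15878.860572 = 35.197571
y = (54.652·-4983.525495 − -4250.448716·-113.218) / -15878.860572 = 47.458502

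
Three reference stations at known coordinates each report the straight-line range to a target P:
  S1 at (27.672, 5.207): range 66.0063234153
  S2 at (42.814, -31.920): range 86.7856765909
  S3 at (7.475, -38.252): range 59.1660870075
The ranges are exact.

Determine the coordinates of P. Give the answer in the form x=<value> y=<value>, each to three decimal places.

eq1: (x − 27.672)² + (y − 5.207)² = 66.0063234153²
eq2: (x − 42.814)² + (y + 31.920)² = 86.7856765909²
eq3: (x − 7.475)² + (y + 38.252)² = 59.1660870075²
eq3−eq1, eq3−eq2 (x²,y² cancel):
  40.394·x + 86.918·y = -1582.447575
  70.678·x + 12.664·y = -2698.293943
det = 40.394·12.664 − 86.918·70.678 = -5631.640788
x = (-1582.447575·12.664 − 86.918·-2698.293943) / -5631.640788 = -38.086626
y = (40.394·-2698.293943 − -1582.447575·70.678) / -5631.640788 = -0.505953

x=-38.087 y=-0.506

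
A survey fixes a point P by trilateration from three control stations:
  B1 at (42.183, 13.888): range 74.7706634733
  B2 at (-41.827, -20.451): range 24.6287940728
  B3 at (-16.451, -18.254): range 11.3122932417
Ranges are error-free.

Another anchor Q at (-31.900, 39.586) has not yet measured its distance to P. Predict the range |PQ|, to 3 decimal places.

70.121

eq1: (x − 42.183)² + (y − 13.888)² = 74.7706634733²
eq2: (x + 41.827)² + (y + 20.451)² = 24.6287940728²
eq3: (x + 16.451)² + (y + 18.254)² = 11.3122932417²
eq2−eq3, eq2−eq1 (x²,y² cancel):
  50.752·x + 4.394·y = -1085.287894
  168.020·x + 68.678·y = -5179.533916
det = 50.752·68.678 − 4.394·168.020 = 2747.265976
x = (-1085.287894·68.678 − 4.394·-5179.533916) / 2747.265976 = -18.846566
y = (50.752·-5179.533916 − -1085.287894·168.020) / 2747.265976 = -29.309733
|P − Q| = √((-18.846566 − -31.900)² + (-29.309733 − 39.586)²) = 70.121425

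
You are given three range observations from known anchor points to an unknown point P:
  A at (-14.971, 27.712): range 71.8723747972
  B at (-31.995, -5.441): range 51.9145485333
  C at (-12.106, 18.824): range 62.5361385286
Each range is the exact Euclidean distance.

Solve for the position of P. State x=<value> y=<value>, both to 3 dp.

x=5.718 y=-41.118

eq1: (x + 14.971)² + (y − 27.712)² = 71.8723747972²
eq2: (x + 31.995)² + (y + 5.441)² = 51.9145485333²
eq3: (x + 12.106)² + (y − 18.824)² = 62.5361385286²
eq1−eq3, eq1−eq2 (x²,y² cancel):
  5.730·x − 17.776·y = 763.682064
  -34.048·x − 66.306·y = 2531.716631
det = 5.730·-66.306 − -17.776·-34.048 = -985.170628
x = (763.682064·-66.306 − -17.776·2531.716631) / -985.170628 = 5.717698
y = (5.730·2531.716631 − 763.682064·-34.048) / -985.170628 = -41.118342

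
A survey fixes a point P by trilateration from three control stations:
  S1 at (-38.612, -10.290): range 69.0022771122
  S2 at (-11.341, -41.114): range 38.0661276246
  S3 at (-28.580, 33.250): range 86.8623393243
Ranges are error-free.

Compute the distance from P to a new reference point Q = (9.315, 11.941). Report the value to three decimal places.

49.139

eq1: (x + 38.612)² + (y + 10.290)² = 69.0022771122²
eq2: (x + 11.341)² + (y + 41.114)² = 38.0661276246²
eq3: (x + 28.580)² + (y − 33.250)² = 86.8623393243²
eq1−eq2, eq1−eq3 (x²,y² cancel):
  54.542·x − 61.648·y = 3534.492807
  20.064·x + 87.080·y = -2458.143490
det = 54.542·87.080 − -61.648·20.064 = 5986.422832
x = (3534.492807·87.080 − -61.648·-2458.143490) / 5986.422832 = 26.099727
y = (54.542·-2458.143490 − 3534.492807·20.064) / 5986.422832 = -34.242173
|P − Q| = √((26.099727 − 9.315)² + (-34.242173 − 11.941)²) = 49.138707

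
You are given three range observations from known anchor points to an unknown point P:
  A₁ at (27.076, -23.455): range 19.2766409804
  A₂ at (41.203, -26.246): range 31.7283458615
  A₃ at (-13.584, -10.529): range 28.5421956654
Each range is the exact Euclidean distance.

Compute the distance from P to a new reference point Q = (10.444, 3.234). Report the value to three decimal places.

eq1: (x − 27.076)² + (y + 23.455)² = 19.2766409804²
eq2: (x − 41.203)² + (y + 26.246)² = 31.7283458615²
eq3: (x + 13.584)² + (y + 10.529)² = 28.5421956654²
eq1−eq3, eq1−eq2 (x²,y² cancel):
  -81.320·x + 25.852·y = -1430.929950
  28.254·x − 5.582·y = 468.193880
det = -81.320·-5.582 − 25.852·28.254 = -276.494168
x = (-1430.929950·-5.582 − 25.852·468.193880) / -276.494168 = 14.887465
y = (-81.320·468.193880 − -1430.929950·28.254) / -276.494168 = -8.520861
|P − Q| = √((14.887465 − 10.444)² + (-8.520861 − 3.234)²) = 12.566668

12.567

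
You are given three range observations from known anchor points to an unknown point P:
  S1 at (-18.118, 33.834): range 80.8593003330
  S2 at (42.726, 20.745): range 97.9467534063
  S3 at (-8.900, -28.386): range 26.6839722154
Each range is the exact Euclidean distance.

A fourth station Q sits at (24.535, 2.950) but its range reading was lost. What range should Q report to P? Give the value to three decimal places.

72.506

eq1: (x + 18.118)² + (y − 33.834)² = 80.8593003330²
eq2: (x − 42.726)² + (y − 20.745)² = 97.9467534063²
eq3: (x + 8.900)² + (y + 28.386)² = 26.6839722154²
eq2−eq3, eq2−eq1 (x²,y² cancel):
  -103.252·x − 98.262·y = 7510.641025
  -121.688·x + 26.178·y = 2272.475431
det = -103.252·26.178 − -98.262·-121.688 = -14660.237112
x = (7510.641025·26.178 − -98.262·2272.475431) / -14660.237112 = -28.642889
y = (-103.252·2272.475431 − 7510.641025·-121.688) / -14660.237112 = -46.337399
|P − Q| = √((-28.642889 − 24.535)² + (-46.337399 − 2.950)²) = 72.506107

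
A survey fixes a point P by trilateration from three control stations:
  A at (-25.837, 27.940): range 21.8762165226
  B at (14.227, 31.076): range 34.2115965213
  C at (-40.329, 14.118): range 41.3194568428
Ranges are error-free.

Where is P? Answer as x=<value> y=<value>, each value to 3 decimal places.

x=-15.840 y=47.398

eq1: (x + 25.837)² + (y − 27.940)² = 21.8762165226²
eq2: (x − 14.227)² + (y − 31.076)² = 34.2115965213²
eq3: (x + 40.329)² + (y − 14.118)² = 41.3194568428²
eq3−eq2, eq3−eq1 (x²,y² cancel):
  109.112·x + 33.916·y = -120.756683
  28.984·x + 27.644·y = 851.176668
det = 109.112·27.644 − 33.916·28.984 = 2033.270784
x = (-120.756683·27.644 − 33.916·851.176668) / 2033.270784 = -15.839851
y = (109.112·851.176668 − -120.756683·28.984) / 2033.270784 = 47.398311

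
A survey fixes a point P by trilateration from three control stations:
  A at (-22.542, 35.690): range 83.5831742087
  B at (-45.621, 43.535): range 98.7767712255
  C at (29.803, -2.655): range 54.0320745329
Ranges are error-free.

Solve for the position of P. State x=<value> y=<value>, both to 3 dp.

x=-3.014 y=-45.580

eq1: (x + 22.542)² + (y − 35.690)² = 83.5831742087²
eq2: (x + 45.621)² + (y − 43.535)² = 98.7767712255²
eq3: (x − 29.803)² + (y + 2.655)² = 54.0320745329²
eq3−eq2, eq3−eq1 (x²,y² cancel):
  -150.848·x + 92.380·y = -3756.081423
  -104.690·x + 76.690·y = -3180.031902
det = -150.848·76.690 − 92.380·-104.690 = -1897.270920
x = (-3756.081423·76.690 − 92.380·-3180.031902) / -1897.270920 = -3.013519
y = (-150.848·-3180.031902 − -3756.081423·-104.690) / -1897.270920 = -45.579831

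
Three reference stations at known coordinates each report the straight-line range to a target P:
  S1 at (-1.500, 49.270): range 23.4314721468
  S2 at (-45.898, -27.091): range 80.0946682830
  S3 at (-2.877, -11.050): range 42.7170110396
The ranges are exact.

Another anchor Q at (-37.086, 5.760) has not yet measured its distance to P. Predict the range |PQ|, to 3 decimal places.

53.483

eq1: (x + 1.500)² + (y − 49.270)² = 23.4314721468²
eq2: (x + 45.898)² + (y + 27.091)² = 80.0946682830²
eq3: (x + 2.877)² + (y + 11.050)² = 42.7170110396²
eq2−eq3, eq2−eq1 (x²,y² cancel):
  86.042·x + 32.082·y = 1880.243799
  88.796·x + 152.722·y = 5455.356215
det = 86.042·152.722 − 32.082·88.796 = 10291.753052
x = (1880.243799·152.722 − 32.082·5455.356215) / 10291.753052 = 10.895700
y = (86.042·5455.356215 − 1880.243799·88.796) / 10291.753052 = 29.385823
|P − Q| = √((10.895700 − -37.086)² + (29.385823 − 5.760)²) = 53.482923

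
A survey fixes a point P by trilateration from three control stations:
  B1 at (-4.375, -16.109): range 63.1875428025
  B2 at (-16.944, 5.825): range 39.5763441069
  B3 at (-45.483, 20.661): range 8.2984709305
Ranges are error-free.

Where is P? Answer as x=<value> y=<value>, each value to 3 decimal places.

eq1: (x + 4.375)² + (y + 16.109)² = 63.1875428025²
eq2: (x + 16.944)² + (y − 5.825)² = 39.5763441069²
eq3: (x + 45.483)² + (y − 20.661)² = 8.2984709305²
eq2−eq3, eq2−eq1 (x²,y² cancel):
  -57.078·x + 29.672·y = 3671.972842
  25.138·x − 43.868·y = -2468.767808
det = -57.078·-43.868 − 29.672·25.138 = 1758.002968
x = (3671.972842·-43.868 − 29.672·-2468.767808) / 1758.002968 = -49.959430
y = (-57.078·-2468.767808 − 3671.972842·25.138) / 1758.002968 = 27.648574

x=-49.959 y=27.649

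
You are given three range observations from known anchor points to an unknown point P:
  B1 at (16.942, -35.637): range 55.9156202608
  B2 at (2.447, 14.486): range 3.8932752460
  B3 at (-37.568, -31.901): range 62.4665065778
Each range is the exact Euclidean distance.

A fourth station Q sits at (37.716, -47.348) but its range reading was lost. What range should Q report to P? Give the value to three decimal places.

eq1: (x − 16.942)² + (y + 35.637)² = 55.9156202608²
eq2: (x − 2.447)² + (y − 14.486)² = 3.8932752460²
eq3: (x + 37.568)² + (y + 31.901)² = 62.4665065778²
eq1−eq2, eq1−eq3 (x²,y² cancel):
  -28.990·x + 100.246·y = 1770.203869
  -109.020·x + 7.472·y = 96.493437
det = -28.990·7.472 − 100.246·-109.020 = 10712.205640
x = (1770.203869·7.472 − 100.246·96.493437) / 10712.205640 = 0.331760
y = (-28.990·96.493437 − 1770.203869·-109.020) / 10712.205640 = 17.754540
|P − Q| = √((0.331760 − 37.716)² + (17.754540 − -47.348)²) = 75.072779

75.073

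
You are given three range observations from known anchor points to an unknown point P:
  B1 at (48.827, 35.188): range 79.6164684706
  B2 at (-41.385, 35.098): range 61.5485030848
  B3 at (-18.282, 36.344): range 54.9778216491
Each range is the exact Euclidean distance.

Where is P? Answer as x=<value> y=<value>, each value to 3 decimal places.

x=-10.362 y=-18.060

eq1: (x − 48.827)² + (y − 35.188)² = 79.6164684706²
eq2: (x + 41.385)² + (y − 35.098)² = 61.5485030848²
eq3: (x + 18.282)² + (y − 36.344)² = 54.9778216491²
eq3−eq2, eq3−eq1 (x²,y² cancel):
  -46.206·x − 2.492·y = 523.812610
  134.218·x − 2.312·y = -1349.067765
det = -46.206·-2.312 − -2.492·134.218 = 441.299528
x = (523.812610·-2.312 − -2.492·-1349.067765) / 441.299528 = -10.362421
y = (-46.206·-1349.067765 − 523.812610·134.218) / 441.299528 = -18.060422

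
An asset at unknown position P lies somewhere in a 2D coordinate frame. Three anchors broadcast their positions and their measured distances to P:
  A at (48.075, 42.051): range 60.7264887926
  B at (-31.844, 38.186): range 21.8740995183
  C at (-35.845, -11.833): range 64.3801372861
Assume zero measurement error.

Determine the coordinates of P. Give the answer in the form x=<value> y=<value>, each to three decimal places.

x=-12.349 y=48.106

eq1: (x − 48.075)² + (y − 42.051)² = 60.7264887926²
eq2: (x + 31.844)² + (y − 38.186)² = 21.8740995183²
eq3: (x + 35.845)² + (y + 11.833)² = 64.3801372861²
eq3−eq1, eq3−eq2 (x²,y² cancel):
  167.840·x + 107.768·y = 3111.703948
  8.002·x + 100.038·y = 4713.652865
det = 167.840·100.038 − 107.768·8.002 = 15928.018384
x = (3111.703948·100.038 − 107.768·4713.652865) / 15928.018384 = -12.348824
y = (167.840·4713.652865 − 3111.703948·8.002) / 15928.018384 = 48.106401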